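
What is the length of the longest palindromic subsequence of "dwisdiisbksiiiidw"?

11

One longest palindromic subsequence is wdiisksiidw (positions 2,5,6,7,8,10,11,14,15,16,17); it reads the same forward and backward, and the interval DP gives dp[1][17] = 11.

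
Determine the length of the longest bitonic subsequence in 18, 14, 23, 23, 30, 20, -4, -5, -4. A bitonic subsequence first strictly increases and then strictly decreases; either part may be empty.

6

Let inc[i] be the LIS ending at i and dec[i] the longest strictly decreasing subsequence starting at i. inc = [1, 1, 2, 2, 3, 2, 1, 1, 2], dec = [4, 3, 4, 4, 4, 3, 2, 1, 1].
max_i inc[i]+dec[i]−1 = 6, with one witness 18, 23, 30, 20, -4, -5.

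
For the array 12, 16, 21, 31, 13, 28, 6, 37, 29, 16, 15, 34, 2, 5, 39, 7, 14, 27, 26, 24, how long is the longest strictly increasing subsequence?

Let dp[i] be the longest increasing subsequence ending at position i. Then dp = [1, 2, 3, 4, 2, 4, 1, 5, 5, 3, 3, 6, 1, 2, 7, 3, 4, 5, 5, 5].
The maximum is 7; one witness is 12, 16, 21, 28, 29, 34, 39 at positions 1,2,3,6,9,12,15.

7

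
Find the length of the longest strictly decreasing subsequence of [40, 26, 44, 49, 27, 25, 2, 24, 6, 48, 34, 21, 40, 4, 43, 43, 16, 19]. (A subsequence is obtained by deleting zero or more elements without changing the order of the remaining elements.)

6

One longest decreasing subsequence is 40, 26, 25, 24, 6, 4 (positions 1,2,6,8,9,14), of length 6; no longer one exists.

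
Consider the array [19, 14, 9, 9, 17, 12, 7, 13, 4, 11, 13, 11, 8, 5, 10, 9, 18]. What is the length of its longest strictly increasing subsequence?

Let dp[i] be the longest increasing subsequence ending at position i. Then dp = [1, 1, 1, 1, 2, 2, 1, 3, 1, 2, 3, 2, 2, 2, 3, 3, 4].
The maximum is 4; one witness is 9, 12, 13, 18 at positions 3,6,8,17.

4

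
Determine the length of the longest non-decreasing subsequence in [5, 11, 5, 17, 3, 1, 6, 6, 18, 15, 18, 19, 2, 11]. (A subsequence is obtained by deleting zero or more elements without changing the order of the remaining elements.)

7

Scanning left to right, the best length ending at each element is: 5→1, 11→2, 5→2, 17→3, 3→1, 1→1, 6→3, 6→4, 18→5, 15→5, 18→6, 19→7, 2→2, 11→5.
So the longest non-decreasing subsequence has length 7, e.g. 5, 5, 6, 6, 18, 18, 19.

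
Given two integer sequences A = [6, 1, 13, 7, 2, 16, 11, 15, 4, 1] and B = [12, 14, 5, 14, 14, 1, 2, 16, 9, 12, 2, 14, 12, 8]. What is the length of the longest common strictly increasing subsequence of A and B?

3

A longest common strictly increasing subsequence is 1, 2, 16 (length 3); it appears in order in both A and B, and no longer such subsequence exists.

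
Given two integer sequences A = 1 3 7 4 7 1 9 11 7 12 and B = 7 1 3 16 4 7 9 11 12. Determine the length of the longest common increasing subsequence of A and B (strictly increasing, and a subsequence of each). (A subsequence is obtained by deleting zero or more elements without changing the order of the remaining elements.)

A longest common strictly increasing subsequence is 1, 3, 4, 7, 9, 11, 12 (length 7); it appears in order in both A and B, and no longer such subsequence exists.

7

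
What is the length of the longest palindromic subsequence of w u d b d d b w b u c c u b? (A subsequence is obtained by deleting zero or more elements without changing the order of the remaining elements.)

6

Using dp[i][j] = 2 + dp[i+1][j−1] if the ends match, else max(dp[i+1][j], dp[i][j−1]):
dp[1][14] = 6. A witness is buccub at positions 4,10,11,12,13,14.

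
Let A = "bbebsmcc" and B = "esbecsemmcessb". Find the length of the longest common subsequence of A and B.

5

A longest common subsequence is besmc (length 5); the LCS DP confirms no longer common subsequence exists.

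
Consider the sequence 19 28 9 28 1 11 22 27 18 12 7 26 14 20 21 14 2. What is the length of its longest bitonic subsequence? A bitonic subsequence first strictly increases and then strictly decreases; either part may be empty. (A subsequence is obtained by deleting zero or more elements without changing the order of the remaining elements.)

Let inc[i] be the LIS ending at i and dec[i] the longest strictly decreasing subsequence starting at i. inc = [1, 2, 1, 2, 1, 2, 3, 4, 3, 3, 2, 4, 4, 5, 6, 4, 2], dec = [5, 6, 3, 6, 1, 3, 5, 5, 4, 3, 2, 4, 2, 3, 3, 2, 1].
max_i inc[i]+dec[i]−1 = 8, with one witness 9, 11, 22, 27, 26, 21, 14, 2.

8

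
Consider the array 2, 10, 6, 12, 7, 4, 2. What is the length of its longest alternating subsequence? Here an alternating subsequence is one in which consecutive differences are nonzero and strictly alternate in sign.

A longest alternating subsequence is 2, 10, 6, 12, 7 (positions 1,2,3,4,5); its 4 consecutive differences strictly alternate in sign, and length 5 is optimal.

5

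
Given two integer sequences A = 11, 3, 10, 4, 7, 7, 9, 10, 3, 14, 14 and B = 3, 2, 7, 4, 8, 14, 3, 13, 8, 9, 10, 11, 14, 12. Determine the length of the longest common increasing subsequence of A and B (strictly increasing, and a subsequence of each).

For each value that appears in both, track the longest common increasing run ending there.
The best achievable length is 5; one witness is 3, 7, 9, 10, 14 (A-positions 2,5,7,8,10, B-positions 1,3,10,11,13).

5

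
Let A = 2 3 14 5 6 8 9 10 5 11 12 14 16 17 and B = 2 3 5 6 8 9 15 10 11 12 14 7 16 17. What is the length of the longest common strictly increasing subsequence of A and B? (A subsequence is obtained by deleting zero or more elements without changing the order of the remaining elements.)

A longest common strictly increasing subsequence is 2, 3, 5, 6, 8, 9, 10, 11, 12, 14, 16, 17 (length 12); it appears in order in both A and B, and no longer such subsequence exists.

12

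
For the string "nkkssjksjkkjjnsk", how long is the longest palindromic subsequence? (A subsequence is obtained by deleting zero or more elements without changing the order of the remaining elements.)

10

Using dp[i][j] = 2 + dp[i+1][j−1] if the ends match, else max(dp[i+1][j], dp[i][j−1]):
dp[1][16] = 10. A witness is ksjjkkjjsk at positions 2,4,6,9,10,11,12,13,15,16.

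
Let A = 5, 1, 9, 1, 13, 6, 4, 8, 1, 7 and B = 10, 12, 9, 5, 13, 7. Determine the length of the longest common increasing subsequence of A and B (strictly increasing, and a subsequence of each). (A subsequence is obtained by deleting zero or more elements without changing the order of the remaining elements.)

2

For each value that appears in both, track the longest common increasing run ending there.
The best achievable length is 2; one witness is 9, 13 (A-positions 3,5, B-positions 3,5).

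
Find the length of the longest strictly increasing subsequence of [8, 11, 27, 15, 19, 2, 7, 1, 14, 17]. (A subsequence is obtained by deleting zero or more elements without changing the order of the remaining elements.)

4

Let dp[i] be the longest increasing subsequence ending at position i. Then dp = [1, 2, 3, 3, 4, 1, 2, 1, 3, 4].
The maximum is 4; one witness is 8, 11, 15, 19 at positions 1,2,4,5.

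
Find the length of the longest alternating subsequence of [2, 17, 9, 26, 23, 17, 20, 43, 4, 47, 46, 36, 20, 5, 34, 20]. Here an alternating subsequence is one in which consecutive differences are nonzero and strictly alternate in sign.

A longest alternating subsequence is 2, 17, 9, 26, 17, 20, 4, 47, 20, 34, 20 (positions 1,2,3,4,6,7,9,10,13,15,16); its 10 consecutive differences strictly alternate in sign, and length 11 is optimal.

11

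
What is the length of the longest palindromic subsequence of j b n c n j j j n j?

7

Using dp[i][j] = 2 + dp[i+1][j−1] if the ends match, else max(dp[i+1][j], dp[i][j−1]):
dp[1][10] = 7. A witness is jnjjjnj at positions 1,3,6,7,8,9,10.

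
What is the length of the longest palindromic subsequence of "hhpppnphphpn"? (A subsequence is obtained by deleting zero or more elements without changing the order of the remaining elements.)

Using dp[i][j] = 2 + dp[i+1][j−1] if the ends match, else max(dp[i+1][j], dp[i][j−1]):
dp[1][12] = 8. A witness is hhpppphh at positions 1,2,3,4,5,7,8,10.

8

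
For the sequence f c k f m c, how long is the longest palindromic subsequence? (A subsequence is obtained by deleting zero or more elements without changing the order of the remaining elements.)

3

Using dp[i][j] = 2 + dp[i+1][j−1] if the ends match, else max(dp[i+1][j], dp[i][j−1]):
dp[1][6] = 3. A witness is cmc at positions 2,5,6.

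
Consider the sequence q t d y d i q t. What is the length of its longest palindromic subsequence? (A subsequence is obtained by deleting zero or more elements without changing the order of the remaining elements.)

5

Using dp[i][j] = 2 + dp[i+1][j−1] if the ends match, else max(dp[i+1][j], dp[i][j−1]):
dp[1][8] = 5. A witness is tdydt at positions 2,3,4,5,8.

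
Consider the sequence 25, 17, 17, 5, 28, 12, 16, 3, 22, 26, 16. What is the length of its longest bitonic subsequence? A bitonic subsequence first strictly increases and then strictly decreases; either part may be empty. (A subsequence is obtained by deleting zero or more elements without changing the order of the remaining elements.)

Let inc[i] be the LIS ending at i and dec[i] the longest strictly decreasing subsequence starting at i. inc = [1, 1, 1, 1, 2, 2, 3, 1, 4, 5, 3], dec = [4, 3, 3, 2, 3, 2, 2, 1, 2, 2, 1].
max_i inc[i]+dec[i]−1 = 6, with one witness 5, 12, 16, 22, 26, 16.

6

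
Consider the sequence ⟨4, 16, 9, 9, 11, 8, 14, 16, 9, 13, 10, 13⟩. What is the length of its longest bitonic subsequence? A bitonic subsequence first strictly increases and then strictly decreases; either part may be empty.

7

Let inc[i] be the LIS ending at i and dec[i] the longest strictly decreasing subsequence starting at i. inc = [1, 2, 2, 2, 3, 2, 4, 5, 3, 4, 4, 5], dec = [1, 4, 2, 2, 2, 1, 3, 3, 1, 2, 1, 1].
max_i inc[i]+dec[i]−1 = 7, with one witness 4, 9, 11, 14, 16, 13, 10.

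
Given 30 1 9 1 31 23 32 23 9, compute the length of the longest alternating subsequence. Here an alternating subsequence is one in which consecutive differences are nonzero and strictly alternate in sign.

A longest alternating subsequence is 30, 1, 9, 1, 31, 23, 32, 23 (positions 1,2,3,4,5,6,7,8); its 7 consecutive differences strictly alternate in sign, and length 8 is optimal.

8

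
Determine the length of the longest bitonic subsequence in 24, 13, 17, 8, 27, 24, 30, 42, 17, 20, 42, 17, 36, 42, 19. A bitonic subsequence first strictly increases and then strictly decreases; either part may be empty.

7

Let inc[i] be the LIS ending at i and dec[i] the longest strictly decreasing subsequence starting at i. inc = [1, 1, 2, 1, 3, 3, 4, 5, 2, 3, 5, 2, 5, 6, 3], dec = [3, 2, 2, 1, 4, 3, 3, 3, 1, 2, 3, 1, 2, 2, 1].
max_i inc[i]+dec[i]−1 = 7, with one witness 13, 17, 27, 30, 42, 36, 19.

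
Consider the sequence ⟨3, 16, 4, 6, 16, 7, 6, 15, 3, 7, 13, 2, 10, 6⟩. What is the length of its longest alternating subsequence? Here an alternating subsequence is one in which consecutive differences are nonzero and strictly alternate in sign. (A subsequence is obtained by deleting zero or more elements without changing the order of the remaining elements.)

11

Track the best alternating length ending on an up-step vs a down-step at each position: up/down = 1/1, 2/1, 2/3, 4/3, 4/1, 4/5, 4/5, 6/5, 1/7, 8/7, 8/7, 1/9, 10/9, 10/11.
The maximum over both is 11; one such subsequence is 3, 16, 4, 16, 7, 15, 3, 7, 2, 10, 6.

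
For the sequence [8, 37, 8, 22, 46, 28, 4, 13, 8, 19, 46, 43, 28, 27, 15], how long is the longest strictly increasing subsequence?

4

One longest increasing subsequence is 8, 22, 28, 46 (positions 1,4,6,11), of length 4; no longer one exists.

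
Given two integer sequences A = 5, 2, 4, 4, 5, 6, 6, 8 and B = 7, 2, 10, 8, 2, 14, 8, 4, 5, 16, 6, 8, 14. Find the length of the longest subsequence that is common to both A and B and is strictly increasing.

For each value that appears in both, track the longest common increasing run ending there.
The best achievable length is 5; one witness is 2, 4, 5, 6, 8 (A-positions 2,3,5,6,8, B-positions 2,8,9,11,12).

5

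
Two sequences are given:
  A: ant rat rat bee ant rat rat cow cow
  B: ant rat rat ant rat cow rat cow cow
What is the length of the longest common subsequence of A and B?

Backtracking the LCS table gives one alignment: ant (A1,B1) → rat (A2,B2) → rat (A3,B3) → ant (A5,B4) → rat (A6,B5) → rat (A7,B7) → cow (A8,B8) → cow (A9,B9).
So the longest common subsequence has length 8.

8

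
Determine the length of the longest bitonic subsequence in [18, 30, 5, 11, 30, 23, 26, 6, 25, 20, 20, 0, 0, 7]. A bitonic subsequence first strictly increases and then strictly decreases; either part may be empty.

7

One longest bitonic subsequence is 5, 11, 30, 26, 25, 20, 7 (positions 3,4,5,7,9,11,14): it rises to 30 then falls. Length 7 is optimal.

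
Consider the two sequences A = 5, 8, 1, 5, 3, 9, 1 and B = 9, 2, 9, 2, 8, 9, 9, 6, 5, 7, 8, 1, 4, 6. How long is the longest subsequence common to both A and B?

A longest common subsequence is 5, 8, 1 (length 3); the LCS DP confirms no longer common subsequence exists.

3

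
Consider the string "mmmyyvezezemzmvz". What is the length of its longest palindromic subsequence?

9

Using dp[i][j] = 2 + dp[i+1][j−1] if the ends match, else max(dp[i+1][j], dp[i][j−1]):
dp[1][16] = 9. A witness is mmezezemm at positions 2,3,7,8,9,10,11,12,14.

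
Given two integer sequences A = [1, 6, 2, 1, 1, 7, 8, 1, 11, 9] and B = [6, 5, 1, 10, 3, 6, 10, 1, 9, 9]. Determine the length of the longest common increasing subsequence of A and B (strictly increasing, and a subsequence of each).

For each value that appears in both, track the longest common increasing run ending there.
The best achievable length is 3; one witness is 1, 6, 9 (A-positions 1,2,10, B-positions 3,6,9).

3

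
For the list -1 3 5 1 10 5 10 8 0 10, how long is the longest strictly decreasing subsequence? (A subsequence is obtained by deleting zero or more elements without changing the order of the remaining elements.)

Scanning left to right, the best length ending at each element is: -1→1, 3→1, 5→1, 1→2, 10→1, 5→2, 10→1, 8→2, 0→3, 10→1.
So the longest decreasing subsequence has length 3, e.g. 3, 1, 0.

3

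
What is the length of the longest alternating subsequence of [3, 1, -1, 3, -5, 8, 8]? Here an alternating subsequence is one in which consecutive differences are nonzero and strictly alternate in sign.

Track the best alternating length ending on an up-step vs a down-step at each position: up/down = 1/1, 1/2, 1/2, 3/1, 1/4, 5/1, 5/1.
The maximum over both is 5; one such subsequence is 3, 1, 3, -5, 8.

5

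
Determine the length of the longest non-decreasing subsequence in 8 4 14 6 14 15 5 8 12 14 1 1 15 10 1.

6

Let dp[i] be the longest non-decreasing subsequence ending at position i. Then dp = [1, 1, 2, 2, 3, 4, 2, 3, 4, 5, 1, 2, 6, 4, 3].
The maximum is 6; one witness is 4, 6, 8, 12, 14, 15 at positions 2,4,8,9,10,13.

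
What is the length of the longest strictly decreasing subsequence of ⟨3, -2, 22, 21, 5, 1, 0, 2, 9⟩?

5

Let dp[i] be the longest decreasing subsequence ending at position i. Then dp = [1, 2, 1, 2, 3, 4, 5, 4, 3].
The maximum is 5; one witness is 22, 21, 5, 1, 0 at positions 3,4,5,6,7.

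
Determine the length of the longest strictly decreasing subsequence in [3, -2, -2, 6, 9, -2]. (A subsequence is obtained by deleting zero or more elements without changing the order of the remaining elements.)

Let dp[i] be the longest decreasing subsequence ending at position i. Then dp = [1, 2, 2, 1, 1, 2].
The maximum is 2; one witness is 3, -2 at positions 1,2.

2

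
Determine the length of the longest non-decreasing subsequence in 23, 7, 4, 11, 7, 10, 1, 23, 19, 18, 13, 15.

5

Let dp[i] be the longest non-decreasing subsequence ending at position i. Then dp = [1, 1, 1, 2, 2, 3, 1, 4, 4, 4, 4, 5].
The maximum is 5; one witness is 7, 7, 10, 13, 15 at positions 2,5,6,11,12.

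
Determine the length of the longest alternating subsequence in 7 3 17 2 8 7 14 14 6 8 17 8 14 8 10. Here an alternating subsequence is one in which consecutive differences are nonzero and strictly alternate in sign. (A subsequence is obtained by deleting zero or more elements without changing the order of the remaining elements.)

13

Track the best alternating length ending on an up-step vs a down-step at each position: up/down = 1/1, 1/2, 3/1, 1/4, 5/4, 5/6, 7/4, 7/4, 5/8, 9/8, 9/1, 9/10, 11/10, 9/12, 13/12.
The maximum over both is 13; one such subsequence is 7, 3, 17, 2, 8, 7, 14, 6, 17, 8, 14, 8, 10.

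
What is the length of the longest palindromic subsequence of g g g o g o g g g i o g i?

Using dp[i][j] = 2 + dp[i+1][j−1] if the ends match, else max(dp[i+1][j], dp[i][j−1]):
dp[1][13] = 9. A witness is ggggogggg at positions 1,2,3,5,6,7,8,9,12.

9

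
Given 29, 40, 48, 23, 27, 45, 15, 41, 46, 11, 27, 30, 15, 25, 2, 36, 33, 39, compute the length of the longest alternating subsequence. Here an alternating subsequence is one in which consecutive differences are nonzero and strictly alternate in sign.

14

Track the best alternating length ending on an up-step vs a down-step at each position: up/down = 1/1, 2/1, 2/1, 1/3, 4/3, 4/3, 1/5, 6/5, 6/3, 1/7, 8/7, 8/7, 8/9, 10/9, 1/11, 12/7, 12/13, 14/7.
The maximum over both is 14; one such subsequence is 29, 40, 23, 27, 15, 41, 11, 27, 15, 25, 2, 36, 33, 39.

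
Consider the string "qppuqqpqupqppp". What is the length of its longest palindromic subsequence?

Using dp[i][j] = 2 + dp[i+1][j−1] if the ends match, else max(dp[i+1][j], dp[i][j−1]):
dp[1][14] = 9. A witness is pppqpqppp at positions 2,3,7,8,10,11,12,13,14.

9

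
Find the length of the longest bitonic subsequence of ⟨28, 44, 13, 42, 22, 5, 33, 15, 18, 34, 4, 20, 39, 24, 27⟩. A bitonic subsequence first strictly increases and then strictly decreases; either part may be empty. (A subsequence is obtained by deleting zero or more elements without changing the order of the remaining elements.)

Let inc[i] be the LIS ending at i and dec[i] the longest strictly decreasing subsequence starting at i. inc = [1, 2, 1, 2, 2, 1, 3, 2, 3, 4, 1, 4, 5, 5, 6], dec = [4, 5, 3, 4, 3, 2, 3, 2, 2, 2, 1, 1, 2, 1, 1].
max_i inc[i]+dec[i]−1 = 6, with one witness 28, 44, 42, 33, 18, 4.

6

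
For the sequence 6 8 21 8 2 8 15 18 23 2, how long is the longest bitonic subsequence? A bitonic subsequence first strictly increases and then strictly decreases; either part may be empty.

Let inc[i] be the LIS ending at i and dec[i] the longest strictly decreasing subsequence starting at i. inc = [1, 2, 3, 2, 1, 2, 3, 4, 5, 1], dec = [2, 2, 3, 2, 1, 2, 2, 2, 2, 1].
max_i inc[i]+dec[i]−1 = 6, with one witness 6, 8, 15, 18, 23, 2.

6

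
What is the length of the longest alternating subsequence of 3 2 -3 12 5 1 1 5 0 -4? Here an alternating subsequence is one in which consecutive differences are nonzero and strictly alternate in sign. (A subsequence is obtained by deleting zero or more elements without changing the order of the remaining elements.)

6

A longest alternating subsequence is 3, 2, 12, 1, 5, 0 (positions 1,2,4,6,8,9); its 5 consecutive differences strictly alternate in sign, and length 6 is optimal.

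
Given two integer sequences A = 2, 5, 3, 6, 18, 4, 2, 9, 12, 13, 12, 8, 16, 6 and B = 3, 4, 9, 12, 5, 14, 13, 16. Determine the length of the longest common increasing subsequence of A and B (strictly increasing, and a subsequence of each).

6

A longest common strictly increasing subsequence is 3, 4, 9, 12, 13, 16 (length 6); it appears in order in both A and B, and no longer such subsequence exists.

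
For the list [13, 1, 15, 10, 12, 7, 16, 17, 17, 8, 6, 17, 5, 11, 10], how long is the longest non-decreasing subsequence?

7

Let dp[i] be the longest non-decreasing subsequence ending at position i. Then dp = [1, 1, 2, 2, 3, 2, 4, 5, 6, 3, 2, 7, 2, 4, 4].
The maximum is 7; one witness is 1, 10, 12, 16, 17, 17, 17 at positions 2,4,5,7,8,9,12.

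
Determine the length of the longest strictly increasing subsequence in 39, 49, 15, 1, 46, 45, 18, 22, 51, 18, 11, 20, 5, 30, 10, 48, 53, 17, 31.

6

One longest increasing subsequence is 15, 18, 22, 30, 48, 53 (positions 3,7,8,14,16,17), of length 6; no longer one exists.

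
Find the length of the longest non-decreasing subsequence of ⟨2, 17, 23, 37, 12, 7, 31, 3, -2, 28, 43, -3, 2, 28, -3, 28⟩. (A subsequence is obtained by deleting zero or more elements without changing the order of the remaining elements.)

One longest non-decreasing subsequence is 2, 17, 23, 28, 28, 28 (positions 1,2,3,10,14,16), of length 6; no longer one exists.

6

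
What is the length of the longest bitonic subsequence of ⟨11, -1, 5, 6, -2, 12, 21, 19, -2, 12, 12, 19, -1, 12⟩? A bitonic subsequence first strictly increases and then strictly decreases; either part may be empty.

Let inc[i] be the LIS ending at i and dec[i] the longest strictly decreasing subsequence starting at i. inc = [1, 1, 2, 3, 1, 4, 5, 5, 1, 4, 4, 5, 2, 4], dec = [3, 2, 2, 2, 1, 2, 4, 3, 1, 2, 2, 2, 1, 1].
max_i inc[i]+dec[i]−1 = 8, with one witness -1, 5, 6, 12, 21, 19, 12, -1.

8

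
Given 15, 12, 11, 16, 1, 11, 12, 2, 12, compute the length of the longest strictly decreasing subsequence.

One longest decreasing subsequence is 15, 12, 11, 1 (positions 1,2,3,5), of length 4; no longer one exists.

4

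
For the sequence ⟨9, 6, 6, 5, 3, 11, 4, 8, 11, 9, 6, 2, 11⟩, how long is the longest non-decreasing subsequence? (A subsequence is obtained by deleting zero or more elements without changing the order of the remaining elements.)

5

Scanning left to right, the best length ending at each element is: 9→1, 6→1, 6→2, 5→1, 3→1, 11→3, 4→2, 8→3, 11→4, 9→4, 6→3, 2→1, 11→5.
So the longest non-decreasing subsequence has length 5, e.g. 6, 6, 11, 11, 11.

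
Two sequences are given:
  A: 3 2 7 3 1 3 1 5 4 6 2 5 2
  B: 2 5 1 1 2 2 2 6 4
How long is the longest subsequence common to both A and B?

5

A longest common subsequence is 2, 1, 1, 2, 2 (length 5); the LCS DP confirms no longer common subsequence exists.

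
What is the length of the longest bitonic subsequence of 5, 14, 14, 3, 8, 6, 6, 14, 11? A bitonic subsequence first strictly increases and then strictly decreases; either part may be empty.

Let inc[i] be the LIS ending at i and dec[i] the longest strictly decreasing subsequence starting at i. inc = [1, 2, 2, 1, 2, 2, 2, 3, 3], dec = [2, 3, 3, 1, 2, 1, 1, 2, 1].
max_i inc[i]+dec[i]−1 = 4, with one witness 5, 14, 8, 6.

4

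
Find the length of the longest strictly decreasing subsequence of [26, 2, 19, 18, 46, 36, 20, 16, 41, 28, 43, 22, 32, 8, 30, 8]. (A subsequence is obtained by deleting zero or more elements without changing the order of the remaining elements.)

5

One longest decreasing subsequence is 26, 19, 18, 16, 8 (positions 1,3,4,8,14), of length 5; no longer one exists.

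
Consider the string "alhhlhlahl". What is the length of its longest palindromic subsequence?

7

Using dp[i][j] = 2 + dp[i+1][j−1] if the ends match, else max(dp[i+1][j], dp[i][j−1]):
dp[1][10] = 7. A witness is lhlhlhl at positions 2,3,5,6,7,9,10.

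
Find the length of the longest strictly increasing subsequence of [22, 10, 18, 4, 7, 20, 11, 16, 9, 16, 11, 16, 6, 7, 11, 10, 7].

5

Scanning left to right, the best length ending at each element is: 22→1, 10→1, 18→2, 4→1, 7→2, 20→3, 11→3, 16→4, 9→3, 16→4, 11→4, 16→5, 6→2, 7→3, 11→4, 10→4, 7→3.
So the longest increasing subsequence has length 5, e.g. 4, 7, 9, 11, 16.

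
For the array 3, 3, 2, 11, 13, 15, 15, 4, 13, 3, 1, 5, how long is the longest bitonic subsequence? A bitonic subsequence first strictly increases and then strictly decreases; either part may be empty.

7

One longest bitonic subsequence is 3, 11, 13, 15, 13, 3, 1 (positions 1,4,5,6,9,10,11): it rises to 15 then falls. Length 7 is optimal.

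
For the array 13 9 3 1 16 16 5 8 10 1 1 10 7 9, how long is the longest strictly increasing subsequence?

4

Scanning left to right, the best length ending at each element is: 13→1, 9→1, 3→1, 1→1, 16→2, 16→2, 5→2, 8→3, 10→4, 1→1, 1→1, 10→4, 7→3, 9→4.
So the longest increasing subsequence has length 4, e.g. 3, 5, 8, 10.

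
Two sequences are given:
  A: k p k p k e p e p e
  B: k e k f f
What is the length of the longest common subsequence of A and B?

A longest common subsequence is kk (length 2); the LCS DP confirms no longer common subsequence exists.

2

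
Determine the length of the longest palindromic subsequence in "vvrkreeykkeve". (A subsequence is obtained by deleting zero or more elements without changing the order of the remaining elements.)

6

One longest palindromic subsequence is eekkee (positions 6,7,9,10,11,13); it reads the same forward and backward, and the interval DP gives dp[1][13] = 6.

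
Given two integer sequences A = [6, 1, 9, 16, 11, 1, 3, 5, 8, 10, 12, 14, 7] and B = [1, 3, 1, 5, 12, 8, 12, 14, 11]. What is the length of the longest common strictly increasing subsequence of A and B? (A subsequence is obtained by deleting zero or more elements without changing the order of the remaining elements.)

For each value that appears in both, track the longest common increasing run ending there.
The best achievable length is 6; one witness is 1, 3, 5, 8, 12, 14 (A-positions 2,7,8,9,11,12, B-positions 1,2,4,6,7,8).

6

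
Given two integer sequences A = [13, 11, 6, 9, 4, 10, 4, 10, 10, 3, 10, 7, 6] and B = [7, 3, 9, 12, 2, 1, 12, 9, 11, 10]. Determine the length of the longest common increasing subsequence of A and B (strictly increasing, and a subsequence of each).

2

A longest common strictly increasing subsequence is 9, 10 (length 2); it appears in order in both A and B, and no longer such subsequence exists.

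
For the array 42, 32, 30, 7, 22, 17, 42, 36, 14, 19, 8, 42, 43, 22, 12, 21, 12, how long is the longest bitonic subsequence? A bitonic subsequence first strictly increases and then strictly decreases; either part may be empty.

8

One longest bitonic subsequence is 7, 22, 36, 42, 43, 22, 21, 12 (positions 4,5,8,12,13,14,16,17): it rises to 43 then falls. Length 8 is optimal.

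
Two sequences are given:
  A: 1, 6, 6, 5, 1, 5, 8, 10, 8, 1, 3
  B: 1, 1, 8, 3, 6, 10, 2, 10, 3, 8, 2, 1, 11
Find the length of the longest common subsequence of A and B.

6

Backtracking the LCS table gives one alignment: 1 (A1,B1) → 1 (A5,B2) → 8 (A7,B3) → 10 (A8,B8) → 8 (A9,B10) → 1 (A10,B12).
So the longest common subsequence has length 6.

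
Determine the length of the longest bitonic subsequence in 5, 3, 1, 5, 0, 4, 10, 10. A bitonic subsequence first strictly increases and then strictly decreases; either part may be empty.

One longest bitonic subsequence is 5, 3, 1, 0 (positions 1,2,3,5): it rises to 5 then falls. Length 4 is optimal.

4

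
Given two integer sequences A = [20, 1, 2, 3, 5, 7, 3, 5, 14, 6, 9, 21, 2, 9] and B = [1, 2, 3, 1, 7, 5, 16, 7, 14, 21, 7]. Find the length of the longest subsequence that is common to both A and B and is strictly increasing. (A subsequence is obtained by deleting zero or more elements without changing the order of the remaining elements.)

7

A longest common strictly increasing subsequence is 1, 2, 3, 5, 7, 14, 21 (length 7); it appears in order in both A and B, and no longer such subsequence exists.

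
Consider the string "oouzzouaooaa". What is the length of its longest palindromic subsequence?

One longest palindromic subsequence is oouzzuoo (positions 1,2,3,4,5,7,9,10); it reads the same forward and backward, and the interval DP gives dp[1][12] = 8.

8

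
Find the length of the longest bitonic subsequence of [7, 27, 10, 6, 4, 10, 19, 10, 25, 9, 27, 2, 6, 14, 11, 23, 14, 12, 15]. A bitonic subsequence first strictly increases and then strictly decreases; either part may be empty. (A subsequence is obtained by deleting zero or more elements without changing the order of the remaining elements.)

Let inc[i] be the LIS ending at i and dec[i] the longest strictly decreasing subsequence starting at i. inc = [1, 2, 2, 1, 1, 2, 3, 2, 4, 2, 5, 1, 2, 3, 3, 4, 4, 4, 5], dec = [4, 5, 4, 3, 2, 3, 4, 3, 4, 2, 4, 1, 1, 2, 1, 3, 2, 1, 1].
max_i inc[i]+dec[i]−1 = 8, with one witness 7, 10, 19, 25, 27, 23, 14, 12.

8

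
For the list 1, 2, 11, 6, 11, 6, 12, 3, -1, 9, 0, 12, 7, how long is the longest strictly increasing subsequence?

Let dp[i] be the longest increasing subsequence ending at position i. Then dp = [1, 2, 3, 3, 4, 3, 5, 3, 1, 4, 2, 5, 4].
The maximum is 5; one witness is 1, 2, 6, 11, 12 at positions 1,2,4,5,7.

5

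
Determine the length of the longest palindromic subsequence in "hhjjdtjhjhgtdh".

9

Using dp[i][j] = 2 + dp[i+1][j−1] if the ends match, else max(dp[i+1][j], dp[i][j−1]):
dp[1][14] = 9. A witness is hdthjhtdh at positions 1,5,6,8,9,10,12,13,14.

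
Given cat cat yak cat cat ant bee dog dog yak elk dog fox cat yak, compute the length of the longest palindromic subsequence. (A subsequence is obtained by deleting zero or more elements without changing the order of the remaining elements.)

7

One longest palindromic subsequence is yak cat dog elk dog cat yak (positions 3,4,9,11,12,14,15); it reads the same forward and backward, and the interval DP gives dp[1][15] = 7.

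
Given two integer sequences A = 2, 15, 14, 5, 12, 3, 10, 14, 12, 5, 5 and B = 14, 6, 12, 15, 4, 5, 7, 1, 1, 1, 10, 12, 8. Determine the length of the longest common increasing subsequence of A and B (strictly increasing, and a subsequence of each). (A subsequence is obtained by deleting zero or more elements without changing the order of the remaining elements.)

A longest common strictly increasing subsequence is 5, 10, 12 (length 3); it appears in order in both A and B, and no longer such subsequence exists.

3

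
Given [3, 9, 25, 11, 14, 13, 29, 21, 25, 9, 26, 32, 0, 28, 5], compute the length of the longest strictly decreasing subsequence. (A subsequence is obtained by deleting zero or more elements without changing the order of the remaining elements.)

One longest decreasing subsequence is 25, 14, 13, 9, 0 (positions 3,5,6,10,13), of length 5; no longer one exists.

5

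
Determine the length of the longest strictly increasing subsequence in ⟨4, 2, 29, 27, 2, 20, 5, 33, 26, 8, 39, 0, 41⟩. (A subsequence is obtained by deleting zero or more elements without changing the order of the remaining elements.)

Let dp[i] be the longest increasing subsequence ending at position i. Then dp = [1, 1, 2, 2, 1, 2, 2, 3, 3, 3, 4, 1, 5].
The maximum is 5; one witness is 4, 29, 33, 39, 41 at positions 1,3,8,11,13.

5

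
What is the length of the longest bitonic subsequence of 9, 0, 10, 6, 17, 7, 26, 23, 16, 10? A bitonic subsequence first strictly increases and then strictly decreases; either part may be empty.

Let inc[i] be the LIS ending at i and dec[i] the longest strictly decreasing subsequence starting at i. inc = [1, 1, 2, 2, 3, 3, 4, 4, 4, 4], dec = [2, 1, 2, 1, 3, 1, 4, 3, 2, 1].
max_i inc[i]+dec[i]−1 = 7, with one witness 9, 10, 17, 26, 23, 16, 10.

7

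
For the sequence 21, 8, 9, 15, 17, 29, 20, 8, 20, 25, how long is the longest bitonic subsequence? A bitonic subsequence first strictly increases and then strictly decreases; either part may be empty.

7

One longest bitonic subsequence is 8, 9, 15, 17, 29, 20, 8 (positions 2,3,4,5,6,7,8): it rises to 29 then falls. Length 7 is optimal.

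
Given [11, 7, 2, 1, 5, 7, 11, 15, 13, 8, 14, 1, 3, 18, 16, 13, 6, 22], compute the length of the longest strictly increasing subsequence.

One longest increasing subsequence is 2, 5, 7, 11, 13, 14, 18, 22 (positions 3,5,6,7,9,11,14,18), of length 8; no longer one exists.

8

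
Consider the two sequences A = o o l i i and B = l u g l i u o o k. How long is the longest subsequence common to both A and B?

2

A longest common subsequence is oo (length 2); the LCS DP confirms no longer common subsequence exists.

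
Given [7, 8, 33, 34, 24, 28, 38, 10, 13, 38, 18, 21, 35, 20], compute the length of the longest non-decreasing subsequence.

Scanning left to right, the best length ending at each element is: 7→1, 8→2, 33→3, 34→4, 24→3, 28→4, 38→5, 10→3, 13→4, 38→6, 18→5, 21→6, 35→7, 20→6.
So the longest non-decreasing subsequence has length 7, e.g. 7, 8, 10, 13, 18, 21, 35.

7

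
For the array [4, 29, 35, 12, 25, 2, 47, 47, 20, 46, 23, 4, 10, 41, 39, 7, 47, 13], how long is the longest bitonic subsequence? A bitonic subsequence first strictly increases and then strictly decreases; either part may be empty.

8

Let inc[i] be the LIS ending at i and dec[i] the longest strictly decreasing subsequence starting at i. inc = [1, 2, 3, 2, 3, 1, 4, 4, 3, 4, 4, 2, 3, 5, 5, 3, 6, 4], dec = [2, 5, 5, 3, 4, 1, 5, 5, 3, 4, 3, 1, 2, 3, 2, 1, 2, 1].
max_i inc[i]+dec[i]−1 = 8, with one witness 4, 29, 35, 47, 46, 41, 39, 13.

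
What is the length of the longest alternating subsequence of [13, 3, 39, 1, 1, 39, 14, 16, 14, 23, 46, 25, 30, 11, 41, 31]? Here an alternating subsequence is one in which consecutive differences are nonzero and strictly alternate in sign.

14

Track the best alternating length ending on an up-step vs a down-step at each position: up/down = 1/1, 1/2, 3/1, 1/4, 1/4, 5/1, 5/6, 7/6, 5/8, 9/6, 9/1, 9/10, 11/10, 5/12, 13/10, 13/14.
The maximum over both is 14; one such subsequence is 13, 3, 39, 1, 39, 14, 16, 14, 46, 25, 30, 11, 41, 31.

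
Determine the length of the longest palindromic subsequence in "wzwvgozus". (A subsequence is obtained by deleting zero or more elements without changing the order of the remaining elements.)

One longest palindromic subsequence is zoz (positions 2,6,7); it reads the same forward and backward, and the interval DP gives dp[1][9] = 3.

3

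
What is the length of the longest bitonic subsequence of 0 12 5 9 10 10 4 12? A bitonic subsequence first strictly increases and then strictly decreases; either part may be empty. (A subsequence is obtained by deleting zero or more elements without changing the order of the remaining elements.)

One longest bitonic subsequence is 0, 5, 9, 10, 4 (positions 1,3,4,5,7): it rises to 10 then falls. Length 5 is optimal.

5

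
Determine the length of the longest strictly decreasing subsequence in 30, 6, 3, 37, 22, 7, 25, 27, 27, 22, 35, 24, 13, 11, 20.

5

Scanning left to right, the best length ending at each element is: 30→1, 6→2, 3→3, 37→1, 22→2, 7→3, 25→2, 27→2, 27→2, 22→3, 35→2, 24→3, 13→4, 11→5, 20→4.
So the longest decreasing subsequence has length 5, e.g. 30, 25, 22, 13, 11.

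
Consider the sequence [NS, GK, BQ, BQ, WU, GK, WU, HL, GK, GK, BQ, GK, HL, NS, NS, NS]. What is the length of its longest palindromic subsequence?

9

Using dp[i][j] = 2 + dp[i+1][j−1] if the ends match, else max(dp[i+1][j], dp[i][j−1]):
dp[1][16] = 9. A witness is NS GK BQ GK GK GK BQ GK NS at positions 1,2,3,6,9,10,11,12,16.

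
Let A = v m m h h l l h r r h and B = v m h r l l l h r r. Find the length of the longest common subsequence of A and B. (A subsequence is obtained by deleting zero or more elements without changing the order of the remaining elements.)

A longest common subsequence is vmhllhrr (length 8); the LCS DP confirms no longer common subsequence exists.

8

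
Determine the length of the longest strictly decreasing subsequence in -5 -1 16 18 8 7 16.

3

One longest decreasing subsequence is 16, 8, 7 (positions 3,5,6), of length 3; no longer one exists.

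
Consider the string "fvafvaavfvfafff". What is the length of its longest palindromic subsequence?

Using dp[i][j] = 2 + dp[i+1][j−1] if the ends match, else max(dp[i+1][j], dp[i][j−1]):
dp[1][15] = 10. A witness is fafvaavfaf at positions 1,3,4,5,6,7,10,11,12,15.

10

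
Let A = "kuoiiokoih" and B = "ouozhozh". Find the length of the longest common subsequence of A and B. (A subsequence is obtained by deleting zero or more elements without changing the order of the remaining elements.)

Backtracking the LCS table gives one alignment: u (A2,B2) → o (A3,B3) → o (A6,B6) → h (A10,B8).
So the longest common subsequence has length 4.

4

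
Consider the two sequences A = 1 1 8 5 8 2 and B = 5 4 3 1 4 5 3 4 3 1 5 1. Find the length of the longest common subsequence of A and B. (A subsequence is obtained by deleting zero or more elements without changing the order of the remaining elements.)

A longest common subsequence is 1, 1, 5 (length 3); the LCS DP confirms no longer common subsequence exists.

3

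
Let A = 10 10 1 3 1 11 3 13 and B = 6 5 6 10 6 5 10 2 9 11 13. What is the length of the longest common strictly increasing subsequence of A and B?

A longest common strictly increasing subsequence is 10, 11, 13 (length 3); it appears in order in both A and B, and no longer such subsequence exists.

3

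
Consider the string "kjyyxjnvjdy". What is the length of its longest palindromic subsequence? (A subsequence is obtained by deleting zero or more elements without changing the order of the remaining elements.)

Using dp[i][j] = 2 + dp[i+1][j−1] if the ends match, else max(dp[i+1][j], dp[i][j−1]):
dp[1][11] = 5. A witness is yjvjy at positions 3,6,8,9,11.

5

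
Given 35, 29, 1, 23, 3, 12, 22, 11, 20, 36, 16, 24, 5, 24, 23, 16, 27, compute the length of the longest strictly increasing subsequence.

Let dp[i] be the longest increasing subsequence ending at position i. Then dp = [1, 1, 1, 2, 2, 3, 4, 3, 4, 5, 4, 5, 3, 5, 5, 4, 6].
The maximum is 6; one witness is 1, 3, 12, 22, 24, 27 at positions 3,5,6,7,12,17.

6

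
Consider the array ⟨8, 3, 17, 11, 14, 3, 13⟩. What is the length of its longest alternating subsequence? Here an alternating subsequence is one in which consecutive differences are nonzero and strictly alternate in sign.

Track the best alternating length ending on an up-step vs a down-step at each position: up/down = 1/1, 1/2, 3/1, 3/4, 5/4, 1/6, 7/6.
The maximum over both is 7; one such subsequence is 8, 3, 17, 11, 14, 3, 13.

7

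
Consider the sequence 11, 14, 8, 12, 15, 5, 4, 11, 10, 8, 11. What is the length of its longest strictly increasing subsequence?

Let dp[i] be the longest increasing subsequence ending at position i. Then dp = [1, 2, 1, 2, 3, 1, 1, 2, 2, 2, 3].
The maximum is 3; one witness is 11, 14, 15 at positions 1,2,5.

3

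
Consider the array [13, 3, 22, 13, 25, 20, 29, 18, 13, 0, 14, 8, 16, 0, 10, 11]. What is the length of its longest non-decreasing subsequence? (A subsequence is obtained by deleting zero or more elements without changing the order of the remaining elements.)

One longest non-decreasing subsequence is 13, 13, 13, 14, 16 (positions 1,4,9,11,13), of length 5; no longer one exists.

5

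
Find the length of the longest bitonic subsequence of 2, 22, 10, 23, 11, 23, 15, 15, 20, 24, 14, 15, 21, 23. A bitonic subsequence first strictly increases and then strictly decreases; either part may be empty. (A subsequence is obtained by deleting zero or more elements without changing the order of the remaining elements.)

7

One longest bitonic subsequence is 2, 10, 11, 15, 20, 24, 23 (positions 1,3,5,7,9,10,14): it rises to 24 then falls. Length 7 is optimal.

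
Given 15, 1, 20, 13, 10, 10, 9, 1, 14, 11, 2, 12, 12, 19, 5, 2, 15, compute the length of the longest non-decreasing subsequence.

7

Let dp[i] be the longest non-decreasing subsequence ending at position i. Then dp = [1, 1, 2, 2, 2, 3, 2, 2, 4, 4, 3, 5, 6, 7, 4, 4, 7].
The maximum is 7; one witness is 1, 10, 10, 11, 12, 12, 19 at positions 2,5,6,10,12,13,14.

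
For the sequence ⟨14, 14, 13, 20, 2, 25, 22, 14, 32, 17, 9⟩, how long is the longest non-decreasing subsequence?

One longest non-decreasing subsequence is 14, 14, 20, 25, 32 (positions 1,2,4,6,9), of length 5; no longer one exists.

5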